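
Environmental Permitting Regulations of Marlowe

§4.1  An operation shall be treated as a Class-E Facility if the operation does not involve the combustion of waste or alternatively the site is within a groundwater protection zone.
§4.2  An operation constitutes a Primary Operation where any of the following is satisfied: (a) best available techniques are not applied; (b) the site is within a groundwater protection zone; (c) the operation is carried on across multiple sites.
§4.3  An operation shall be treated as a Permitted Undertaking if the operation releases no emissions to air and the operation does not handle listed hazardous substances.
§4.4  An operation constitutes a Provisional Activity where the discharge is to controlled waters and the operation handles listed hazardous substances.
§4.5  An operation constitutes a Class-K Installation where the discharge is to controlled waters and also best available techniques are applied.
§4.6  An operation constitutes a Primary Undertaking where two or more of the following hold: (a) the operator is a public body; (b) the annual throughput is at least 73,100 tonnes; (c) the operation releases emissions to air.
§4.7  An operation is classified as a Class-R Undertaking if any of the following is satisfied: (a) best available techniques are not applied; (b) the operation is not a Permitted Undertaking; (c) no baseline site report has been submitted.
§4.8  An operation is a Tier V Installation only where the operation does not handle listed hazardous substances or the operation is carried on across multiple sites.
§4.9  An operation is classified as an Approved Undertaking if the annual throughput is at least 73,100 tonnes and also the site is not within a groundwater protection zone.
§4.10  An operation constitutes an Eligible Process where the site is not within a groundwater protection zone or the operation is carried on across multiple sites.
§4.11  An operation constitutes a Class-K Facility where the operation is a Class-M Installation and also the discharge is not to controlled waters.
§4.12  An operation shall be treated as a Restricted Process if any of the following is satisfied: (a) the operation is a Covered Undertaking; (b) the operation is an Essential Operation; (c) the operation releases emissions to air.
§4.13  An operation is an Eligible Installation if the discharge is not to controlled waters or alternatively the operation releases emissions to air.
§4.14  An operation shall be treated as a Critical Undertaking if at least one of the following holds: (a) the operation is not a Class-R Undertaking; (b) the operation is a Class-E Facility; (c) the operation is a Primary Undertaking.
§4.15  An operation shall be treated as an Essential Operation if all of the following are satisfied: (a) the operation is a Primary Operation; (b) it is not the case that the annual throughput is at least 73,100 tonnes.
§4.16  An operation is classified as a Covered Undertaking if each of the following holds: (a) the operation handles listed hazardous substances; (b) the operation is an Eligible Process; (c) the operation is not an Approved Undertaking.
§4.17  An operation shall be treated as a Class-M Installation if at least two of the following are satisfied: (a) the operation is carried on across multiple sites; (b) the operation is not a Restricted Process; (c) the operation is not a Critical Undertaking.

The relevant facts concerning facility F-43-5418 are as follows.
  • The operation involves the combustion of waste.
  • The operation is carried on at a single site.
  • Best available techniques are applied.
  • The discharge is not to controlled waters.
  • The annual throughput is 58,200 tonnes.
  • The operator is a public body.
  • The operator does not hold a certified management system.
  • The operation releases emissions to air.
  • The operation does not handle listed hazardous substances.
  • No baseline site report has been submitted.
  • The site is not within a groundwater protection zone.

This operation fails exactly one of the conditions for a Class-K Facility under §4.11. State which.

Class-M Installation

§4.10 — Eligible Process: [the site is not within a groundwater protection zone? yes] OR [the operation is carried on across multiple sites? no] → satisfied.
§4.9 — Approved Undertaking: [annual throughput: 58,200 tonnes ≥ 73,100 tonnes? no] AND [the site is not within a groundwater protection zone? yes] → not satisfied.
§4.16 — Covered Undertaking: [the operation handles listed hazardous substances? no] AND [Eligible Process (§4.10)? yes] AND [not an Approved Undertaking (§4.9)? yes] → not satisfied.
§4.2 — Primary Operation: [best available techniques are not applied? no] OR [the site is within a groundwater protection zone? no] OR [the operation is carried on across multiple sites? no] → not satisfied.
§4.15 — Essential Operation: [Primary Operation (§4.2)? no] AND [annual throughput: 58,200 tonnes ≥ 73,100 tonnes? no, so negated condition yes] → not satisfied.
§4.12 — Restricted Process: [Covered Undertaking (§4.16)? no] OR [Essential Operation (§4.15)? no] OR [the operation releases emissions to air? yes] → satisfied.
§4.3 — Permitted Undertaking: [the operation releases no emissions to air? no] AND [the operation does not handle listed hazardous substances? yes] → not satisfied.
§4.7 — Class-R Undertaking: [best available techniques are not applied? no] OR [not a Permitted Undertaking (§4.3)? yes] OR [no baseline site report has been submitted? yes] → satisfied.
§4.1 — Class-E Facility: [the operation does not involve the combustion of waste? no] OR [the site is within a groundwater protection zone? no] → not satisfied.
§4.6 — Primary Undertaking: the operator is a public body? yes; annual throughput: 58,200 tonnes ≥ 73,100 tonnes? no; the operation releases emissions to air? yes — 2 of 3 hold (need ≥2) → satisfied.
§4.14 — Critical Undertaking: [not a Class-R Undertaking (§4.7)? no] OR [Class-E Facility (§4.1)? no] OR [Primary Undertaking (§4.6)? yes] → satisfied.
§4.17 — Class-M Installation: the operation is carried on across multiple sites? no; not a Restricted Process (§4.12)? no; not a Critical Undertaking (§4.14)? no — 0 of 3 hold (need ≥2) → not satisfied.
§4.11 — Class-K Facility: [Class-M Installation (§4.17)? no] AND [the discharge is not to controlled waters? yes] → not satisfied.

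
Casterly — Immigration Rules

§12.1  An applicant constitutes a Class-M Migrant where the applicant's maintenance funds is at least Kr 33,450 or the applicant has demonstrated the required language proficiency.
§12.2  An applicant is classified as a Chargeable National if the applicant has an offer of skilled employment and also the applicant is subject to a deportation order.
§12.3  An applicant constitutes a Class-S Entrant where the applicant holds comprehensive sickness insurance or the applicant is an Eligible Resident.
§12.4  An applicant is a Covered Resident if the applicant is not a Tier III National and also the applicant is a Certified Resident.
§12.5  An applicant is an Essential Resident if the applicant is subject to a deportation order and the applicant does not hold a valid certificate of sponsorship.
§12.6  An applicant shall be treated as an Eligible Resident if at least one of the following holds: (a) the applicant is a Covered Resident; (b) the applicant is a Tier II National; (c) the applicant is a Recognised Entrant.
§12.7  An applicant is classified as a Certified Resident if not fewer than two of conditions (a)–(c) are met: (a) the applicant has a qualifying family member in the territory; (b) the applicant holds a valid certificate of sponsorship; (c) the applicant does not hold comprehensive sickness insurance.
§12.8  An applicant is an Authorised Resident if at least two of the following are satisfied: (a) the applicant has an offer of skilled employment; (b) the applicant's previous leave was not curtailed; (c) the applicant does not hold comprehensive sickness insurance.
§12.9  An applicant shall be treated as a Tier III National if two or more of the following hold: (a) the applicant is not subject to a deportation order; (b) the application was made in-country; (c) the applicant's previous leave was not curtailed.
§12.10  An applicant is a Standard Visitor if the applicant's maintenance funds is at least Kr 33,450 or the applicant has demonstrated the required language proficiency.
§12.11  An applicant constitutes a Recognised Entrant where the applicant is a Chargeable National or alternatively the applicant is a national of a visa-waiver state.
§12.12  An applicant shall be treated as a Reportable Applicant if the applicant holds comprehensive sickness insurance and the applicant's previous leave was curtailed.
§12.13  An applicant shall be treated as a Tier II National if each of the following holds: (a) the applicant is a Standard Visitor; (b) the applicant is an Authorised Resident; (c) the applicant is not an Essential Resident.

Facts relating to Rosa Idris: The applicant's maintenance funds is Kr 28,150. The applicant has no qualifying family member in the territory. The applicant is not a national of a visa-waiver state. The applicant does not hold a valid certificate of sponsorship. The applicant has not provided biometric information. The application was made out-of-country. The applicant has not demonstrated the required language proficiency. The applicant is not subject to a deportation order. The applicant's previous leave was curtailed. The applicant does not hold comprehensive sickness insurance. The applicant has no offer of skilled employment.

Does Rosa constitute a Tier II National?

No

§12.10 — Standard Visitor: [applicant's maintenance funds: Kr 28,150 ≥ Kr 33,450? no] OR [the applicant has demonstrated the required language proficiency? no] → not satisfied.
§12.8 — Authorised Resident: the applicant has an offer of skilled employment? no; the applicant's previous leave was not curtailed? no; the applicant does not hold comprehensive sickness insurance? yes — 1 of 3 hold (need ≥2) → not satisfied.
§12.5 — Essential Resident: [the applicant is subject to a deportation order? no] AND [the applicant does not hold a valid certificate of sponsorship? yes] → not satisfied.
§12.13 — Tier II National: [Standard Visitor (§12.10)? no] AND [Authorised Resident (§12.8)? no] AND [not an Essential Resident (§12.5)? yes] → not satisfied.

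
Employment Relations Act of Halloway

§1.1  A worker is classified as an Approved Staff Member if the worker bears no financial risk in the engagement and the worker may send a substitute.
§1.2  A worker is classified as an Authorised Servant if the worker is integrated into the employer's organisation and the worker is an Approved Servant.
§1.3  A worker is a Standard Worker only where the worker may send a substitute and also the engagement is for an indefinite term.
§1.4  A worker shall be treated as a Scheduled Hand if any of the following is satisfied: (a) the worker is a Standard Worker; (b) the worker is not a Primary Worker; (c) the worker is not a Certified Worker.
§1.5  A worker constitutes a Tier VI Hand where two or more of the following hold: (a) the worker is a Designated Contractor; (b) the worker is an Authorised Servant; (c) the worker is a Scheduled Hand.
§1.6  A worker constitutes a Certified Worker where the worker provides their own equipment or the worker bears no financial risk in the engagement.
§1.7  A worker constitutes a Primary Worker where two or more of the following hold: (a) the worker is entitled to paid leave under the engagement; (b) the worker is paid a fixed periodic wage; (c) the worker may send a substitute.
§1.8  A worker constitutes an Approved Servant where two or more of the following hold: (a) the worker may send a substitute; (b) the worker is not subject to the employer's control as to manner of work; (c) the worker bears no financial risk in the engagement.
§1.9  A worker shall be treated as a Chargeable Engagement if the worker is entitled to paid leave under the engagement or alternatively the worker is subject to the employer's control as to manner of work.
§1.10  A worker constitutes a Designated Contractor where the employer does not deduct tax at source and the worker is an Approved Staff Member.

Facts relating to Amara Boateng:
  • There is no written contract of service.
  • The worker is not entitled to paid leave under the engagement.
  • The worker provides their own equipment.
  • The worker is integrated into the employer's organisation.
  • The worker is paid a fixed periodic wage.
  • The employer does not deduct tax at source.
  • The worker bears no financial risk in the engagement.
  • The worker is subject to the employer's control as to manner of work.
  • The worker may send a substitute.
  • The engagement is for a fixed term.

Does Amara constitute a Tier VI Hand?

§1.1 — Approved Staff Member: [the worker bears no financial risk in the engagement? yes] AND [the worker may send a substitute? yes] → satisfied.
§1.10 — Designated Contractor: [the employer does not deduct tax at source? yes] AND [Approved Staff Member (§1.1)? yes] → satisfied.
§1.8 — Approved Servant: the worker may send a substitute? yes; the worker is not subject to the employer's control as to manner of work? no; the worker bears no financial risk in the engagement? yes — 2 of 3 hold (need ≥2) → satisfied.
§1.2 — Authorised Servant: [the worker is integrated into the employer's organisation? yes] AND [Approved Servant (§1.8)? yes] → satisfied.
§1.3 — Standard Worker: [the worker may send a substitute? yes] AND [the engagement is for an indefinite term? no] → not satisfied.
§1.7 — Primary Worker: the worker is entitled to paid leave under the engagement? no; the worker is paid a fixed periodic wage? yes; the worker may send a substitute? yes — 2 of 3 hold (need ≥2) → satisfied.
§1.6 — Certified Worker: [the worker provides their own equipment? yes] OR [the worker bears no financial risk in the engagement? yes] → satisfied.
§1.4 — Scheduled Hand: [Standard Worker (§1.3)? no] OR [not a Primary Worker (§1.7)? no] OR [not a Certified Worker (§1.6)? no] → not satisfied.
§1.5 — Tier VI Hand: Designated Contractor (§1.10)? yes; Authorised Servant (§1.2)? yes; Scheduled Hand (§1.4)? no — 2 of 3 hold (need ≥2) → satisfied.

Yes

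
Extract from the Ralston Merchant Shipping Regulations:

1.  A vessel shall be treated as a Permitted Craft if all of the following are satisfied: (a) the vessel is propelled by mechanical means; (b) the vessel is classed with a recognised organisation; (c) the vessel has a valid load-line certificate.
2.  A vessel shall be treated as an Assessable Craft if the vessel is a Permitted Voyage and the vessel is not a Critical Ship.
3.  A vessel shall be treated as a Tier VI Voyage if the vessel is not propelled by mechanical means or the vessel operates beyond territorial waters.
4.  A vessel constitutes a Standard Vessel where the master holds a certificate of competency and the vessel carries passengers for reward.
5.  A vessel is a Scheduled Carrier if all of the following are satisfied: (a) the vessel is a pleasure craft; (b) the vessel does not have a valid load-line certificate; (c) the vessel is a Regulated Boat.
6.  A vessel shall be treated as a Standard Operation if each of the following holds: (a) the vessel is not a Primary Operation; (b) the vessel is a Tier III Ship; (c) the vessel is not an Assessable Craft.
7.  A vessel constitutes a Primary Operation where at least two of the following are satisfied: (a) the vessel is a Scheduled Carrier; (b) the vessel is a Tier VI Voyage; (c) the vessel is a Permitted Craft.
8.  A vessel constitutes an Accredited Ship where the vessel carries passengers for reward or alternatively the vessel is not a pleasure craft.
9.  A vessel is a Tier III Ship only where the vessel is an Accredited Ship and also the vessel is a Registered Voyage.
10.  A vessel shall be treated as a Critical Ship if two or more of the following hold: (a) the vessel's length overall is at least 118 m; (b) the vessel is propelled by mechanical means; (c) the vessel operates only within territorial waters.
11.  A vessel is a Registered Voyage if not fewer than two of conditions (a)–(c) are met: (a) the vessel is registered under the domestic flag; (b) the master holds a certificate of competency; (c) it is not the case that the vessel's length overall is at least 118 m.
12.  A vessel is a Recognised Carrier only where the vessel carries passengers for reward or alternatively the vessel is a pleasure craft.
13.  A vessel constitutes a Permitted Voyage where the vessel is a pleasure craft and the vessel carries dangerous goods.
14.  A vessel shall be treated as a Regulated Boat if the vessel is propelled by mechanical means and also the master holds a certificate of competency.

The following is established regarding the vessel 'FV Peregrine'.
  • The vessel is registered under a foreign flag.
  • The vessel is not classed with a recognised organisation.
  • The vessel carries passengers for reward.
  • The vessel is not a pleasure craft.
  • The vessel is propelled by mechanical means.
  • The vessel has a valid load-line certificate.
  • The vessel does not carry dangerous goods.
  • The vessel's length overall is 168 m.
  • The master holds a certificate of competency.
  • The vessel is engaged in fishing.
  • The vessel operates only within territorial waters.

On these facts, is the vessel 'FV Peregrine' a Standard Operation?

No

paragraph 14 — Regulated Boat: [the vessel is propelled by mechanical means? yes] AND [the master holds a certificate of competency? yes] → satisfied.
paragraph 5 — Scheduled Carrier: [the vessel is a pleasure craft? no] AND [the vessel does not have a valid load-line certificate? no] AND [Regulated Boat (paragraph 14)? yes] → not satisfied.
paragraph 3 — Tier VI Voyage: [the vessel is not propelled by mechanical means? no] OR [the vessel operates beyond territorial waters? no] → not satisfied.
paragraph 1 — Permitted Craft: [the vessel is propelled by mechanical means? yes] AND [the vessel is classed with a recognised organisation? no] AND [the vessel has a valid load-line certificate? yes] → not satisfied.
paragraph 7 — Primary Operation: Scheduled Carrier (paragraph 5)? no; Tier VI Voyage (paragraph 3)? no; Permitted Craft (paragraph 1)? no — 0 of 3 hold (need ≥2) → not satisfied.
paragraph 8 — Accredited Ship: [the vessel carries passengers for reward? yes] OR [the vessel is not a pleasure craft? yes] → satisfied.
paragraph 11 — Registered Voyage: the vessel is registered under the domestic flag? no; the master holds a certificate of competency? yes; vessel's length overall: 168 m ≥ 118 m? yes, so negated condition no — 1 of 3 hold (need ≥2) → not satisfied.
paragraph 9 — Tier III Ship: [Accredited Ship (paragraph 8)? yes] AND [Registered Voyage (paragraph 11)? no] → not satisfied.
paragraph 13 — Permitted Voyage: [the vessel is a pleasure craft? no] AND [the vessel carries dangerous goods? no] → not satisfied.
paragraph 10 — Critical Ship: vessel's length overall: 168 m ≥ 118 m? yes; the vessel is propelled by mechanical means? yes; the vessel operates only within territorial waters? yes — 3 of 3 hold (need ≥2) → satisfied.
paragraph 2 — Assessable Craft: [Permitted Voyage (paragraph 13)? no] AND [not a Critical Ship (paragraph 10)? no] → not satisfied.
paragraph 6 — Standard Operation: [not a Primary Operation (paragraph 7)? yes] AND [Tier III Ship (paragraph 9)? no] AND [not an Assessable Craft (paragraph 2)? yes] → not satisfied.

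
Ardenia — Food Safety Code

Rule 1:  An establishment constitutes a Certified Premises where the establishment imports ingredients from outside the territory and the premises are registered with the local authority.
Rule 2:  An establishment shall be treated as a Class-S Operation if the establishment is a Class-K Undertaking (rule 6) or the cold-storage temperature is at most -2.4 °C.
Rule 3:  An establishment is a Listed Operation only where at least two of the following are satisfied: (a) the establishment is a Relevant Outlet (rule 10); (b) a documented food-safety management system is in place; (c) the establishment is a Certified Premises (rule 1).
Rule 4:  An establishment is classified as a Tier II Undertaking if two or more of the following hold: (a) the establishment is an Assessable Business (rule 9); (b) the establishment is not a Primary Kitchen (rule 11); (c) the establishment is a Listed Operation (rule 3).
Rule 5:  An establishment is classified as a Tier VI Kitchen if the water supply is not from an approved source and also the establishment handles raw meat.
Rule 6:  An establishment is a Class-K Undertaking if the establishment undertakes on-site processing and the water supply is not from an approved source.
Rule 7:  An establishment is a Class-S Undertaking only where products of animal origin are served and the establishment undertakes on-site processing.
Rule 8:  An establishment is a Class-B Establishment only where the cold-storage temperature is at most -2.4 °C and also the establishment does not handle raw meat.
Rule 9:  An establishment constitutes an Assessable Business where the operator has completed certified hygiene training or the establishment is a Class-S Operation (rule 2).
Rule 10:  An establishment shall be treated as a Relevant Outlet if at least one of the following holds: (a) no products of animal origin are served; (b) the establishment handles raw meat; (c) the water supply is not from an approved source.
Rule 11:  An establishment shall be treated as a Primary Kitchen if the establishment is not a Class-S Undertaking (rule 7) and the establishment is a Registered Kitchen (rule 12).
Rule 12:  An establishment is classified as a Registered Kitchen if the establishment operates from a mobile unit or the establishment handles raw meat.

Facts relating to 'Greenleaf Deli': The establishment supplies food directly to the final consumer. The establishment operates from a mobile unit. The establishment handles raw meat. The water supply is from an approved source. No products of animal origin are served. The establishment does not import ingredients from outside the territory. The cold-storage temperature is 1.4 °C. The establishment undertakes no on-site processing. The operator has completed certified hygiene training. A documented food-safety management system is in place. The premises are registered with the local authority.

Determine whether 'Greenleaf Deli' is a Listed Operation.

Yes

rule 10 — Relevant Outlet: [no products of animal origin are served? yes] OR [the establishment handles raw meat? yes] OR [the water supply is not from an approved source? no] → satisfied.
rule 1 — Certified Premises: [the establishment imports ingredients from outside the territory? no] AND [the premises are registered with the local authority? yes] → not satisfied.
rule 3 — Listed Operation: Relevant Outlet (rule 10)? yes; a documented food-safety management system is in place? yes; Certified Premises (rule 1)? no — 2 of 3 hold (need ≥2) → satisfied.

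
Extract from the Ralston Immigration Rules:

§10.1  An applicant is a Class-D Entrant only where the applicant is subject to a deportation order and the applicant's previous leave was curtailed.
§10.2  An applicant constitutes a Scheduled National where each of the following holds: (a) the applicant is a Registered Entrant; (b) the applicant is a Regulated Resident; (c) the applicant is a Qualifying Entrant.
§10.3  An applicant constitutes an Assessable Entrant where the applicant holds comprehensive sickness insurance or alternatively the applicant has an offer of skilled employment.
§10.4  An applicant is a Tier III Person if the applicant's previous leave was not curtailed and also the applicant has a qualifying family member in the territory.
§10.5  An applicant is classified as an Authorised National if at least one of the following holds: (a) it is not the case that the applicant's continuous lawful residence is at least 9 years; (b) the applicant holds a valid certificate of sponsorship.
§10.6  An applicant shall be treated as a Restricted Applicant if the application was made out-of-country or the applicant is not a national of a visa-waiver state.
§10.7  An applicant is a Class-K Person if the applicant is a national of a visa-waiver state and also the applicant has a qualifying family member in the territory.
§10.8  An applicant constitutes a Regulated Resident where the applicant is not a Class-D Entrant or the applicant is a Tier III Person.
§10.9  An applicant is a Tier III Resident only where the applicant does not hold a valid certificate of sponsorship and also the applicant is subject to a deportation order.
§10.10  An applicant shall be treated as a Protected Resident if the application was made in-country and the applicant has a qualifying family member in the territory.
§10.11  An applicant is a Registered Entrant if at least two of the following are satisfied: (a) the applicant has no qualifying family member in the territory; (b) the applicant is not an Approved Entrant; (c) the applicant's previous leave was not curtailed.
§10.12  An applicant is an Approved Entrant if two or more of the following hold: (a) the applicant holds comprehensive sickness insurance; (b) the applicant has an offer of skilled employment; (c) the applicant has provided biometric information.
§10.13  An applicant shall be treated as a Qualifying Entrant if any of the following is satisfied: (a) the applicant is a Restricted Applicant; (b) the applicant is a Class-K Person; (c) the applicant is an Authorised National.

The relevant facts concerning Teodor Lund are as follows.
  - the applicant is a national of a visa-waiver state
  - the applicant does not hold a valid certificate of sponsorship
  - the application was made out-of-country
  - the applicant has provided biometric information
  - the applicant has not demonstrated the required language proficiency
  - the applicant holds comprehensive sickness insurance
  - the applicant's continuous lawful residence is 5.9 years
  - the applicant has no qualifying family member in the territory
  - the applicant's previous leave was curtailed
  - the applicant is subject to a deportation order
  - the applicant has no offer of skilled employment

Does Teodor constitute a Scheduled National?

No

§10.12 — Approved Entrant: the applicant holds comprehensive sickness insurance? yes; the applicant has an offer of skilled employment? no; the applicant has provided biometric information? yes — 2 of 3 hold (need ≥2) → satisfied.
§10.11 — Registered Entrant: the applicant has no qualifying family member in the territory? yes; not an Approved Entrant (§10.12)? no; the applicant's previous leave was not curtailed? no — 1 of 3 hold (need ≥2) → not satisfied.
§10.1 — Class-D Entrant: [the applicant is subject to a deportation order? yes] AND [the applicant's previous leave was curtailed? yes] → satisfied.
§10.4 — Tier III Person: [the applicant's previous leave was not curtailed? no] AND [the applicant has a qualifying family member in the territory? no] → not satisfied.
§10.8 — Regulated Resident: [not a Class-D Entrant (§10.1)? no] OR [Tier III Person (§10.4)? no] → not satisfied.
§10.6 — Restricted Applicant: [the application was made out-of-country? yes] OR [the applicant is not a national of a visa-waiver state? no] → satisfied.
§10.7 — Class-K Person: [the applicant is a national of a visa-waiver state? yes] AND [the applicant has a qualifying family member in the territory? no] → not satisfied.
§10.5 — Authorised National: [applicant's continuous lawful residence: 5.9 years ≥ 9 years? no, so negated condition yes] OR [the applicant holds a valid certificate of sponsorship? no] → satisfied.
§10.13 — Qualifying Entrant: [Restricted Applicant (§10.6)? yes] OR [Class-K Person (§10.7)? no] OR [Authorised National (§10.5)? yes] → satisfied.
§10.2 — Scheduled National: [Registered Entrant (§10.11)? no] AND [Regulated Resident (§10.8)? no] AND [Qualifying Entrant (§10.13)? yes] → not satisfied.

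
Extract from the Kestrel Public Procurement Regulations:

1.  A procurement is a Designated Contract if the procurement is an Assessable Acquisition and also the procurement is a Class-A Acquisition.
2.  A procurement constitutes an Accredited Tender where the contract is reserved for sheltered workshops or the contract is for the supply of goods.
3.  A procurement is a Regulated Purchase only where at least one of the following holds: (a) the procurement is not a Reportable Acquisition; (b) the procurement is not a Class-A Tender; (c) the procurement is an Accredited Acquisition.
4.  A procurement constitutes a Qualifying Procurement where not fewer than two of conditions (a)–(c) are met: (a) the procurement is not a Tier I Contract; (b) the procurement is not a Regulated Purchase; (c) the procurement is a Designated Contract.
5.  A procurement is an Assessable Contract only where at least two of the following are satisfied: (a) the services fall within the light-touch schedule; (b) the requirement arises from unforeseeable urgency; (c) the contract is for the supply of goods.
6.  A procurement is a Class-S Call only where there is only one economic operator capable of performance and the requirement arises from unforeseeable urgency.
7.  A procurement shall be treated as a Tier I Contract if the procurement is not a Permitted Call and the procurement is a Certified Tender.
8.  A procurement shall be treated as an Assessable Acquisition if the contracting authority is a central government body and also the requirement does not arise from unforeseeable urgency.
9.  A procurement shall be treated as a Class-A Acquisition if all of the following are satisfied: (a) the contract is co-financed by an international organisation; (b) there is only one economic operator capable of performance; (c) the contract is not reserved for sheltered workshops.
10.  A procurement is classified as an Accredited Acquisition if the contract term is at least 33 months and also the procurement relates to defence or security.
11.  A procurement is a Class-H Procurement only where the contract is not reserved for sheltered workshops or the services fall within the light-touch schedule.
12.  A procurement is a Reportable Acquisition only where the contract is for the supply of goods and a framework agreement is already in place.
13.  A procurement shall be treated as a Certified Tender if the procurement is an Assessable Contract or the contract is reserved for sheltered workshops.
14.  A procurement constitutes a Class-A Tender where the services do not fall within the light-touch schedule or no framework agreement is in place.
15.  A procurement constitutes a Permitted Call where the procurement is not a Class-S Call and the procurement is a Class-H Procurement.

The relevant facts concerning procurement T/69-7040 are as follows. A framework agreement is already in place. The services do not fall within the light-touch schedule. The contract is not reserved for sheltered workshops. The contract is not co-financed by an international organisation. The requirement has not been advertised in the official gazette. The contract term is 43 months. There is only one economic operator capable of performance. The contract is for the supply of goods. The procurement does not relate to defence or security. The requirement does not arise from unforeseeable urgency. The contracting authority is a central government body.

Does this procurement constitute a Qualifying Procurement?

Yes

paragraph 6 — Class-S Call: [there is only one economic operator capable of performance? yes] AND [the requirement arises from unforeseeable urgency? no] → not satisfied.
paragraph 11 — Class-H Procurement: [the contract is not reserved for sheltered workshops? yes] OR [the services fall within the light-touch schedule? no] → satisfied.
paragraph 15 — Permitted Call: [not a Class-S Call (paragraph 6)? yes] AND [Class-H Procurement (paragraph 11)? yes] → satisfied.
paragraph 5 — Assessable Contract: the services fall within the light-touch schedule? no; the requirement arises from unforeseeable urgency? no; the contract is for the supply of goods? yes — 1 of 3 hold (need ≥2) → not satisfied.
paragraph 13 — Certified Tender: [Assessable Contract (paragraph 5)? no] OR [the contract is reserved for sheltered workshops? no] → not satisfied.
paragraph 7 — Tier I Contract: [not a Permitted Call (paragraph 15)? no] AND [Certified Tender (paragraph 13)? no] → not satisfied.
paragraph 12 — Reportable Acquisition: [the contract is for the supply of goods? yes] AND [a framework agreement is already in place? yes] → satisfied.
paragraph 14 — Class-A Tender: [the services do not fall within the light-touch schedule? yes] OR [no framework agreement is in place? no] → satisfied.
paragraph 10 — Accredited Acquisition: [contract term: 43 months ≥ 33 months? yes] AND [the procurement relates to defence or security? no] → not satisfied.
paragraph 3 — Regulated Purchase: [not a Reportable Acquisition (paragraph 12)? no] OR [not a Class-A Tender (paragraph 14)? no] OR [Accredited Acquisition (paragraph 10)? no] → not satisfied.
paragraph 8 — Assessable Acquisition: [the contracting authority is a central government body? yes] AND [the requirement does not arise from unforeseeable urgency? yes] → satisfied.
paragraph 9 — Class-A Acquisition: [the contract is co-financed by an international organisation? no] AND [there is only one economic operator capable of performance? yes] AND [the contract is not reserved for sheltered workshops? yes] → not satisfied.
paragraph 1 — Designated Contract: [Assessable Acquisition (paragraph 8)? yes] AND [Class-A Acquisition (paragraph 9)? no] → not satisfied.
paragraph 4 — Qualifying Procurement: not a Tier I Contract (paragraph 7)? yes; not a Regulated Purchase (paragraph 3)? yes; Designated Contract (paragraph 1)? no — 2 of 3 hold (need ≥2) → satisfied.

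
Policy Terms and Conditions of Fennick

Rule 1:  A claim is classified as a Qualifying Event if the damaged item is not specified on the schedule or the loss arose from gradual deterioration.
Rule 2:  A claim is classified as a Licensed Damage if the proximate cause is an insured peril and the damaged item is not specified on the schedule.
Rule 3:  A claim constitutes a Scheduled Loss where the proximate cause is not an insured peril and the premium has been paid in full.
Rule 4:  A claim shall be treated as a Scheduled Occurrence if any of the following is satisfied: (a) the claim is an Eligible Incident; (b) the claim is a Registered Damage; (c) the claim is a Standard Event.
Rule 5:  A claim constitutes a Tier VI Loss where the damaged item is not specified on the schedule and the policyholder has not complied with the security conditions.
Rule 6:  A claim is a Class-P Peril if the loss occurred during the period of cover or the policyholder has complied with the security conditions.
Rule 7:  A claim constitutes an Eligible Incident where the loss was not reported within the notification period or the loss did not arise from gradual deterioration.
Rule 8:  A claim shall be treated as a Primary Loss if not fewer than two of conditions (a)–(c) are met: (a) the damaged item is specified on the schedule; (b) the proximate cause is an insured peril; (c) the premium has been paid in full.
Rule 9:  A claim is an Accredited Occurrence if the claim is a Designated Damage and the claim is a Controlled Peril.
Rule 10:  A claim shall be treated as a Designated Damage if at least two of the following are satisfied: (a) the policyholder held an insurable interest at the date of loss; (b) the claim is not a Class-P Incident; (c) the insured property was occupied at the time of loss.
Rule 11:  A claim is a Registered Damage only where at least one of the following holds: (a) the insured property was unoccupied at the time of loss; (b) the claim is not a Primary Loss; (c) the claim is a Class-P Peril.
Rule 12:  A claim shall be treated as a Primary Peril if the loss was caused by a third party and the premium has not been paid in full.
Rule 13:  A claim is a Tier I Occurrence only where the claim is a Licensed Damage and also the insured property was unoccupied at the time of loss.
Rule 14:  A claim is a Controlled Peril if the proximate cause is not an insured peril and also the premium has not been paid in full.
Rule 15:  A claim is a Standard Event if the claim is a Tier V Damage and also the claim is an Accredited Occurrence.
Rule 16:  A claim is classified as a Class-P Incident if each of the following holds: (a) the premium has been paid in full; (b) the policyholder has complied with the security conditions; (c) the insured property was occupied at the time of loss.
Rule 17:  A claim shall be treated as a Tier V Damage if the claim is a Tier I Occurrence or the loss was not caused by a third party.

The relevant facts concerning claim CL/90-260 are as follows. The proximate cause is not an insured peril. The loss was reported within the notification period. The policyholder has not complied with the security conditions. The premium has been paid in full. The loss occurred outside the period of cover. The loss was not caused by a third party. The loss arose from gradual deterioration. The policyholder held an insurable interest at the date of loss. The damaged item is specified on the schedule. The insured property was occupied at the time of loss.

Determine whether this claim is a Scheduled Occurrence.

No

rule 7 — Eligible Incident: [the loss was not reported within the notification period? no] OR [the loss did not arise from gradual deterioration? no] → not satisfied.
rule 8 — Primary Loss: the damaged item is specified on the schedule? yes; the proximate cause is an insured peril? no; the premium has been paid in full? yes — 2 of 3 hold (need ≥2) → satisfied.
rule 6 — Class-P Peril: [the loss occurred during the period of cover? no] OR [the policyholder has complied with the security conditions? no] → not satisfied.
rule 11 — Registered Damage: [the insured property was unoccupied at the time of loss? no] OR [not a Primary Loss (rule 8)? no] OR [Class-P Peril (rule 6)? no] → not satisfied.
rule 2 — Licensed Damage: [the proximate cause is an insured peril? no] AND [the damaged item is not specified on the schedule? no] → not satisfied.
rule 13 — Tier I Occurrence: [Licensed Damage (rule 2)? no] AND [the insured property was unoccupied at the time of loss? no] → not satisfied.
rule 17 — Tier V Damage: [Tier I Occurrence (rule 13)? no] OR [the loss was not caused by a third party? yes] → satisfied.
rule 16 — Class-P Incident: [the premium has been paid in full? yes] AND [the policyholder has complied with the security conditions? no] AND [the insured property was occupied at the time of loss? yes] → not satisfied.
rule 10 — Designated Damage: the policyholder held an insurable interest at the date of loss? yes; not a Class-P Incident (rule 16)? yes; the insured property was occupied at the time of loss? yes — 3 of 3 hold (need ≥2) → satisfied.
rule 14 — Controlled Peril: [the proximate cause is not an insured peril? yes] AND [the premium has not been paid in full? no] → not satisfied.
rule 9 — Accredited Occurrence: [Designated Damage (rule 10)? yes] AND [Controlled Peril (rule 14)? no] → not satisfied.
rule 15 — Standard Event: [Tier V Damage (rule 17)? yes] AND [Accredited Occurrence (rule 9)? no] → not satisfied.
rule 4 — Scheduled Occurrence: [Eligible Incident (rule 7)? no] OR [Registered Damage (rule 11)? no] OR [Standard Event (rule 15)? no] → not satisfied.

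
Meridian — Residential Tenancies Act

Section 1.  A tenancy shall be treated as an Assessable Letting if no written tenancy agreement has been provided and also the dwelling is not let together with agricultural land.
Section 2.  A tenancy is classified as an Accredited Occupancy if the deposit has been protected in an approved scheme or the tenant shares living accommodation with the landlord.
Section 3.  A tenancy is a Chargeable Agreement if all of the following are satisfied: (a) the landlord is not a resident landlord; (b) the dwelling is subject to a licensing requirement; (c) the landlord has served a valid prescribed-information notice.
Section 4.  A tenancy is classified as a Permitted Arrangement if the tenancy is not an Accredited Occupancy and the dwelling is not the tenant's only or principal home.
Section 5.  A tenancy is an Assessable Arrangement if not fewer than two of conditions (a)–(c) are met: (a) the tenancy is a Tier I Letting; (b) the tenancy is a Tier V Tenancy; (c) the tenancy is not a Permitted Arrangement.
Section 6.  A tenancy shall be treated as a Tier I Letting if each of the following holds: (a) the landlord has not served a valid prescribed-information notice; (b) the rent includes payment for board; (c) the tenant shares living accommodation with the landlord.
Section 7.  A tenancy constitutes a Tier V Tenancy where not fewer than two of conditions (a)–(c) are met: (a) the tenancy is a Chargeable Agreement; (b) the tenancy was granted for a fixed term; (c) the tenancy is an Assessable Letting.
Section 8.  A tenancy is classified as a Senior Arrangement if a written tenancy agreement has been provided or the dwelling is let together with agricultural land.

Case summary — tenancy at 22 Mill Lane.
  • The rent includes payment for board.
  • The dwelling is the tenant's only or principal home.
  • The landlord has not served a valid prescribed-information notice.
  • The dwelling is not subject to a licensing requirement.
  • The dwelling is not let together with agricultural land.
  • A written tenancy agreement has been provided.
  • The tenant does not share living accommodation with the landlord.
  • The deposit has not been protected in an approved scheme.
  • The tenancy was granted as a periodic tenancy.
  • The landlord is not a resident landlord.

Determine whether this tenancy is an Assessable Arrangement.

section 6 — Tier I Letting: [the landlord has not served a valid prescribed-information notice? yes] AND [the rent includes payment for board? yes] AND [the tenant shares living accommodation with the landlord? no] → not satisfied.
section 3 — Chargeable Agreement: [the landlord is not a resident landlord? yes] AND [the dwelling is subject to a licensing requirement? no] AND [the landlord has served a valid prescribed-information notice? no] → not satisfied.
section 1 — Assessable Letting: [no written tenancy agreement has been provided? no] AND [the dwelling is not let together with agricultural land? yes] → not satisfied.
section 7 — Tier V Tenancy: Chargeable Agreement (section 3)? no; the tenancy was granted for a fixed term? no; Assessable Letting (section 1)? no — 0 of 3 hold (need ≥2) → not satisfied.
section 2 — Accredited Occupancy: [the deposit has been protected in an approved scheme? no] OR [the tenant shares living accommodation with the landlord? no] → not satisfied.
section 4 — Permitted Arrangement: [not an Accredited Occupancy (section 2)? yes] AND [the dwelling is not the tenant's only or principal home? no] → not satisfied.
section 5 — Assessable Arrangement: Tier I Letting (section 6)? no; Tier V Tenancy (section 7)? no; not a Permitted Arrangement (section 4)? yes — 1 of 3 hold (need ≥2) → not satisfied.

No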